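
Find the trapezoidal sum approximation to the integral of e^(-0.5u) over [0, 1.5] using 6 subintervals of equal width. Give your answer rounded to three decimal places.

Δu = (1.5 − 0)/6 = 0.25.
f(0) ≈ 1.000, f(0.25) ≈ 0.882, f(0.5) ≈ 0.779, f(0.75) ≈ 0.687, f(1) ≈ 0.607, f(1.25) ≈ 0.535, f(1.5) ≈ 0.472.
T_6 = (Δu/2)·[f(u_0) + 2f(u_1) + ... + 2f(u_{5}) + f(u_6)].
Sum ≈ 1.057.

1.057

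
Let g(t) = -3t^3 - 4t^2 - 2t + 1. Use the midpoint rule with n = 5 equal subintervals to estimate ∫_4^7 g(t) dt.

Δt = (7 − 4)/5 = 0.6.
Midpoints: 4.3, 4.9, 5.5, 6.1, 6.7.
g(4.3) = -320.081, g(4.9) = -457.787, g(5.5) = -630.125, g(6.1) = -840.983, g(6.7) = -1094.249.
Sum = Δt · [g(4.3) + g(4.9) + g(5.5) + g(6.1) + g(6.7)].
Sum = -2005.935.

-2005.935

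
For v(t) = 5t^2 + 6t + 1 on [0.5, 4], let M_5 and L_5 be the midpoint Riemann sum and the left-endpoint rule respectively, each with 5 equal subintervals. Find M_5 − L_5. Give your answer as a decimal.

M_5 = 156.49375.
L_5 = 123.725.
M_5 − L_5 = 32.76875.

32.76875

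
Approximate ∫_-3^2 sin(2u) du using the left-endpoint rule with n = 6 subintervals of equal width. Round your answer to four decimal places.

1.0426

Δu = (2 − (-3))/6 = 5/6.
Left endpoints: -3, -13/6, -4/3, -0.5, 1/3, 7/6.
f(-3) ≈ 0.2794, f(-13/6) ≈ 0.9290, f(-4/3) ≈ -0.4573, f(-0.5) ≈ -0.8415, f(1/3) ≈ 0.6184, f(7/6) ≈ 0.7231.
Sum = Δu · [f(-3) + f(-13/6) + f(-4/3) + ...].
Sum ≈ 1.0426.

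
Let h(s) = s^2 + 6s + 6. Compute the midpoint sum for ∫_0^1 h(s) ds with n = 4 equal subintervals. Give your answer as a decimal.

Δs = (1 − 0)/4 = 0.25.
Midpoints: 0.125, 0.375, 0.625, 0.875.
h(0.125) = 6.765625, h(0.375) = 8.390625, h(0.625) = 10.140625, h(0.875) = 12.015625.
Sum = Δs · [h(0.125) + h(0.375) + h(0.625) + h(0.875)].
Sum = 9.328125.

9.328125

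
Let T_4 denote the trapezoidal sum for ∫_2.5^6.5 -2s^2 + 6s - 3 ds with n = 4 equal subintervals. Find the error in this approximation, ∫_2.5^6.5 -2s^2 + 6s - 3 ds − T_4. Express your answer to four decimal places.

1.3333

Exact integral: ∫_2.5^6.5 f(s) ds ≈ -76.666667.
T_4 = -78.
Error ≈ -76.666667 − (-78) ≈ 1.3333.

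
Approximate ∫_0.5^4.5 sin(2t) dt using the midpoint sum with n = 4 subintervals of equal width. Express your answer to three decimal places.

0.862

Δt = (4.5 − 0.5)/4 = 1.
Midpoints: 1, 2, 3, 4.
f(1) ≈ 0.909, f(2) ≈ -0.757, f(3) ≈ -0.279, f(4) ≈ 0.989.
Sum = Δt · [f(1) + f(2) + f(3) + f(4)].
Sum ≈ 0.862.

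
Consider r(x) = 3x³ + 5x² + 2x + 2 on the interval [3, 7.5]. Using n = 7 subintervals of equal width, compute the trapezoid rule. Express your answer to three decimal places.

3042.867

Δx = (7.5 − 3)/7 = 9/14.
r(3) = 134, r(51/14) = 605503/2744, r(30/7) = 116126/343, r(69/14) = 1351333/2744, r(39/7) = 235700/343, r(87/14) = 2544931/2744, r(48/7) = 417806/343, r(7.5) = 1563.875.
T_7 = (Δx/2)·[r(x_0) + 2r(x_1) + ... + 2r(x_{6}) + r(x_7)].
Sum ≈ 3042.867.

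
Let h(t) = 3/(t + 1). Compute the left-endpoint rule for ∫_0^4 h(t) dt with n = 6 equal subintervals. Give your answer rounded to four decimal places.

Δt = (4 − 0)/6 = 2/3.
Left endpoints: 0, 2/3, 4/3, 2, 8/3, 10/3.
h(0) = 3, h(2/3) = 1.8, h(4/3) = 9/7, h(2) = 1, h(8/3) = 9/11, h(10/3) = 9/13.
Sum = Δt · [h(0) + h(2/3) + h(4/3) + ...].
Sum ≈ 5.7308.

5.7308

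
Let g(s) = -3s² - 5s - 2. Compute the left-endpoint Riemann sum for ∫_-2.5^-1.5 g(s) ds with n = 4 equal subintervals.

Δs = (-1.5 − (-2.5))/4 = 0.25.
Left endpoints: -2.5, -2.25, -2, -1.75.
g(-2.5) = -8.25, g(-2.25) = -5.9375, g(-2) = -4, g(-1.75) = -2.4375.
Sum = Δs · [g(-2.5) + g(-2.25) + g(-2) + g(-1.75)].
Sum = -5.15625.

-5.15625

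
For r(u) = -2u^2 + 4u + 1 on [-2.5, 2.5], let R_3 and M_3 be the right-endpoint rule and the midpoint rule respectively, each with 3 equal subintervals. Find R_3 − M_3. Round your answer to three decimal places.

R_3 ≈ -3.79630.
M_3 ≈ -13.51852.
R_3 − M_3 ≈ 9.722.

9.722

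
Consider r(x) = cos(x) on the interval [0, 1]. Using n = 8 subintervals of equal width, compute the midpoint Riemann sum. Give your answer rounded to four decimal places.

Δx = (1 − 0)/8 = 0.125.
Midpoints: 0.0625, 0.1875, 0.3125, 0.4375, 0.5625, 0.6875, 0.8125, 0.9375.
r(0.0625) ≈ 0.9980, r(0.1875) ≈ 0.9825, r(0.3125) ≈ 0.9516, r(0.4375) ≈ 0.9058, r(0.5625) ≈ 0.8459, r(0.6875) ≈ 0.7728, r(0.8125) ≈ 0.6877, r(0.9375) ≈ 0.5918.
Sum = Δx · [r(0.0625) + r(0.1875) + r(0.3125) + ...].
Sum ≈ 0.8420.

0.8420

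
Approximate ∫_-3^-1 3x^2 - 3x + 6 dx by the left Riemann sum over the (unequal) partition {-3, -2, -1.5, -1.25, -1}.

Subinterval widths: 1, 0.5, 0.25, 0.25.
Left endpoints: -3, -2, -1.5, -1.25.
f(-3) = 42, f(-2) = 24, f(-1.5) = 17.25, f(-1.25) = 14.4375.
Sum = Σ Δx_i · f(x_i).
Sum = 61.921875.

61.921875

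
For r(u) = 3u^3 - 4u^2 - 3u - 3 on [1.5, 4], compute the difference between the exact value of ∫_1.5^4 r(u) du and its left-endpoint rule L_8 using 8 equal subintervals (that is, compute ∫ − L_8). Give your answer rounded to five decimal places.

17.80802

Exact integral: ∫_1.5^4 r(u) du ≈ 79.2447917.
L_8 ≈ 61.4367676.
Error ≈ 79.2447917 − 61.4367676 ≈ 17.80802.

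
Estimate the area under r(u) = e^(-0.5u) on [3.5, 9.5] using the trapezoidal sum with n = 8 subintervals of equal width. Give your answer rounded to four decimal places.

0.3341

Δu = (9.5 − 3.5)/8 = 0.75.
r(3.5) ≈ 0.1738, r(4.25) ≈ 0.1194, r(5) ≈ 0.0821, r(5.75) ≈ 0.0564, r(6.5) ≈ 0.0388, r(7.25) ≈ 0.0266, r(8) ≈ 0.0183, r(8.75) ≈ 0.0126, r(9.5) ≈ 0.0087.
T_8 = (Δu/2)·[r(u_0) + 2r(u_1) + ... + 2r(u_{7}) + r(u_8)].
Sum ≈ 0.3341.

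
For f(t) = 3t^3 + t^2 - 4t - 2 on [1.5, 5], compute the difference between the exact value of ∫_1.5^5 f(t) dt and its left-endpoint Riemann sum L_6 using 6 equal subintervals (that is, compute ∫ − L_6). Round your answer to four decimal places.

102.9695

Exact integral: ∫_1.5^5 f(t) dt ≈ 452.994792.
L_6 ≈ 350.025318.
Error ≈ 452.994792 − 350.025318 ≈ 102.9695.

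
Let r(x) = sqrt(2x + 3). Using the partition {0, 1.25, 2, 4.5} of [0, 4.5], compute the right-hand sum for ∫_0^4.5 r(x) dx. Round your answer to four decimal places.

13.5761

Subinterval widths: 1.25, 0.75, 2.5.
Right endpoints: 1.25, 2, 4.5.
r(1.25) ≈ 2.3452, r(2) ≈ 2.6458, r(4.5) ≈ 3.4641.
Sum = Σ Δx_i · r(x_i).
Sum ≈ 13.5761.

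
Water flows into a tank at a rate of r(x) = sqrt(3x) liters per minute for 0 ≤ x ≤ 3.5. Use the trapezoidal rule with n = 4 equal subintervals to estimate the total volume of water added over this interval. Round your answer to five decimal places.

Δx = (3.5 − 0)/4 = 0.875.
r(0) ≈ 0.00000, r(0.875) ≈ 1.62019, r(1.75) ≈ 2.29129, r(2.625) ≈ 2.80624, r(3.5) ≈ 3.24037.
T_4 = (Δx/2)·[r(x_0) + 2r(x_1) + 2r(x_2) + 2r(x_3) + r(x_4)].
Sum ≈ 7.29566.

7.29566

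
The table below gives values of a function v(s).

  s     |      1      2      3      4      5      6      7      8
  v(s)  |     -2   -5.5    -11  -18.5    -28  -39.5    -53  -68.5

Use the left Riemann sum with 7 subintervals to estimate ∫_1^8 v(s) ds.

Δs = 1.
Sum = 1·[(-2) + (-5.5) + (-11) + (-18.5) + (-28) + (-39.5) + (-53)] = -157.5.

-157.5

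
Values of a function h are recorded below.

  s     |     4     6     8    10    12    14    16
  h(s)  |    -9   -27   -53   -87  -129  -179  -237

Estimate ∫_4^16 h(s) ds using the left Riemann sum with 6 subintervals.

Δs = 2.
Sum = 2·[(-9) + (-27) + (-53) + (-87) + (-129) + (-179)] = -968.

-968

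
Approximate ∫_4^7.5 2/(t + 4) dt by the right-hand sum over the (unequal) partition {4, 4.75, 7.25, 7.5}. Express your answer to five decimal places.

0.65935

Subinterval widths: 0.75, 2.5, 0.25.
Right endpoints: 4.75, 7.25, 7.5.
f(4.75) = 8/35, f(7.25) = 8/45, f(7.5) = 4/23.
Sum = Σ Δt_i · f(t_i).
Sum ≈ 0.65935.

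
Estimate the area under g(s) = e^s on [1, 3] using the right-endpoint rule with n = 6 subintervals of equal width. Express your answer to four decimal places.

Δs = (3 − 1)/6 = 1/3.
Right endpoints: 4/3, 5/3, 2, 7/3, 8/3, 3.
g(4/3) ≈ 3.7937, g(5/3) ≈ 5.2945, g(2) ≈ 7.3891, g(7/3) ≈ 10.3123, g(8/3) ≈ 14.3919, g(3) ≈ 20.0855.
Sum = Δs · [g(4/3) + g(5/3) + g(2) + ...].
Sum ≈ 20.4223.

20.4223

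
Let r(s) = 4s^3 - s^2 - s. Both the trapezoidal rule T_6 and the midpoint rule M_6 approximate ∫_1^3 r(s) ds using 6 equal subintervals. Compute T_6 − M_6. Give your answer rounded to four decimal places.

T_6 ≈ 68.185185.
M_6 ≈ 66.907407.
T_6 − M_6 ≈ 1.2778.

1.2778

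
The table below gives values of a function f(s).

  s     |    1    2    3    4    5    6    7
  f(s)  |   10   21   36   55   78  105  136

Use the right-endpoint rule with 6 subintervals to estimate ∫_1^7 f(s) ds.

431

Δs = 1.
Sum = 1·[21 + 36 + 55 + 78 + 105 + 136] = 431.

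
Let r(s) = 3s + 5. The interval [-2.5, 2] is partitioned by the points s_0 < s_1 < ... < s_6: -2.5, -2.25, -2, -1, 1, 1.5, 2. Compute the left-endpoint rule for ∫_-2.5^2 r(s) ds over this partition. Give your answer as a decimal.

10.6875

Subinterval widths: 0.25, 0.25, 1, 2, 0.5, 0.5.
Left endpoints: -2.5, -2.25, -2, -1, 1, 1.5.
r(-2.5) = -2.5, r(-2.25) = -1.75, r(-2) = -1, r(-1) = 2, r(1) = 8, r(1.5) = 9.5.
Sum = Σ Δs_i · r(s_i).
Sum = 10.6875.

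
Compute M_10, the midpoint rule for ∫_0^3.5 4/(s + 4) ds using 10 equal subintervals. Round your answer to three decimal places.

Δs = (3.5 − 0)/10 = 0.35.
Midpoints: 0.175, 0.525, 0.875, 1.225, 1.575, 1.925, 2.275, 2.625, 2.975, 3.325.
f(0.175) = 160/167, f(0.525) = 160/181, f(0.875) = 32/39, f(1.225) = 160/209, f(1.575) = 160/223, f(1.925) = 160/237, f(2.275) = 160/251, f(2.625) = 32/53, f(2.975) = 160/279, f(3.325) = 160/293.
Sum = Δs · [f(0.175) + f(0.525) + f(0.875) + ...].
Sum ≈ 2.514.

2.514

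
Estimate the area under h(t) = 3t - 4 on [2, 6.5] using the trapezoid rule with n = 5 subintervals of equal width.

Δt = (6.5 − 2)/5 = 0.9.
h(2) = 2, h(2.9) = 4.7, h(3.8) = 7.4, h(4.7) = 10.1, h(5.6) = 12.8, h(6.5) = 15.5.
T_5 = (Δt/2)·[h(t_0) + 2h(t_1) + ... + 2h(t_{4}) + h(t_5)].
Sum = 39.375.

39.375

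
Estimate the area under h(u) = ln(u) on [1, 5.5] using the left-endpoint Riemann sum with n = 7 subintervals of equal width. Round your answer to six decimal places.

Δu = (5.5 − 1)/7 = 9/14.
Left endpoints: 1, 23/14, 16/7, 41/14, 25/7, 59/14, 34/7.
h(1) ≈ 0.000000, h(23/14) ≈ 0.496437, h(16/7) ≈ 0.826679, h(41/14) ≈ 1.074515, h(25/7) ≈ 1.272966, h(59/14) ≈ 1.438480, h(34/7) ≈ 1.580450.
Sum = Δu · [h(1) + h(23/14) + h(16/7) + ...].
Sum ≈ 4.300410.

4.300410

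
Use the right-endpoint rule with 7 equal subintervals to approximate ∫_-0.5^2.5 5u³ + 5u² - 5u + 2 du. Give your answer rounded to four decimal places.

Δu = (2.5 − (-0.5))/7 = 3/7.
Right endpoints: -1/14, 5/14, 11/14, 17/14, 23/14, 29/14, 2.5.
f(-1/14) = 6533/2744, f(5/14) = 2963/2744, f(11/14) = 9833/2744, f(17/14) = 33623/2744, f(23/14) = 80813/2744, f(29/14) = 157883/2744, f(2.5) = 98.875.
Sum = Δu · [f(-1/14) + f(5/14) + f(11/14) + ...].
Sum ≈ 87.9260.

87.9260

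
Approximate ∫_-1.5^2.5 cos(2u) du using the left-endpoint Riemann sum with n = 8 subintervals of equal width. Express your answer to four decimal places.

-0.6927

Δu = (2.5 − (-1.5))/8 = 0.5.
Left endpoints: -1.5, -1, -0.5, 0, 0.5, 1, 1.5, 2.
f(-1.5) ≈ -0.9900, f(-1) ≈ -0.4161, f(-0.5) ≈ 0.5403, f(0) ≈ 1.0000, f(0.5) ≈ 0.5403, f(1) ≈ -0.4161, f(1.5) ≈ -0.9900, f(2) ≈ -0.6536.
Sum = Δu · [f(-1.5) + f(-1) + f(-0.5) + ...].
Sum ≈ -0.6927.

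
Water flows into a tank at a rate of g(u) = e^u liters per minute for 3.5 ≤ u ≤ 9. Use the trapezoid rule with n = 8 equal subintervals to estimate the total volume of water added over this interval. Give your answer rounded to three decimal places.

Δu = (9 − 3.5)/8 = 0.6875.
g(3.5) ≈ 33.115, g(4.1875) ≈ 65.858, g(4.875) ≈ 130.974, g(5.5625) ≈ 260.473, g(6.25) ≈ 518.013, g(6.9375) ≈ 1030.192, g(7.625) ≈ 2048.780, g(8.3125) ≈ 4074.486, g(9) ≈ 8103.084.
T_8 = (Δu/2)·[g(u_0) + 2g(u_1) + ... + 2g(u_{7}) + g(u_8)].
Sum ≈ 8385.352.

8385.352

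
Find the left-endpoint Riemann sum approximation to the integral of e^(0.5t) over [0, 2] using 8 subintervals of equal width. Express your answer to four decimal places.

Δt = (2 − 0)/8 = 0.25.
Left endpoints: 0, 0.25, 0.5, 0.75, 1, 1.25, 1.5, 1.75.
f(0) ≈ 1.0000, f(0.25) ≈ 1.1331, f(0.5) ≈ 1.2840, f(0.75) ≈ 1.4550, f(1) ≈ 1.6487, f(1.25) ≈ 1.8682, f(1.5) ≈ 2.1170, f(1.75) ≈ 2.3989.
Sum = Δt · [f(0) + f(0.25) + f(0.5) + ...].
Sum ≈ 3.2263.

3.2263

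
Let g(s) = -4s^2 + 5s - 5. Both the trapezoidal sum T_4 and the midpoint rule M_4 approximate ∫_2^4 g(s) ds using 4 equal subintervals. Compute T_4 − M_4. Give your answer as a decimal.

T_4 = -55.
M_4 = -54.5.
T_4 − M_4 = -0.5.

-0.5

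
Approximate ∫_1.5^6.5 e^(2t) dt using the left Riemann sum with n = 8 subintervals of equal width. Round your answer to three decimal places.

Δt = (6.5 − 1.5)/8 = 0.625.
Left endpoints: 1.5, 2.125, 2.75, 3.375, 4, 4.625, 5.25, 5.875.
f(1.5) ≈ 20.086, f(2.125) ≈ 70.105, f(2.75) ≈ 244.692, f(3.375) ≈ 854.059, f(4) ≈ 2980.958, f(4.625) ≈ 10404.566, f(5.25) ≈ 36315.503, f(5.875) ≈ 126753.559.
Sum = Δt · [f(1.5) + f(2.125) + f(2.75) + ...].
Sum ≈ 111027.204.

111027.204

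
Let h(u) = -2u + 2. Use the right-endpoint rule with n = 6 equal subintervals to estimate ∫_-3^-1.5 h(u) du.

9.375

Δu = (-1.5 − (-3))/6 = 0.25.
Right endpoints: -2.75, -2.5, -2.25, -2, -1.75, -1.5.
h(-2.75) = 7.5, h(-2.5) = 7, h(-2.25) = 6.5, h(-2) = 6, h(-1.75) = 5.5, h(-1.5) = 5.
Sum = Δu · [h(-2.75) + h(-2.5) + h(-2.25) + ...].
Sum = 9.375.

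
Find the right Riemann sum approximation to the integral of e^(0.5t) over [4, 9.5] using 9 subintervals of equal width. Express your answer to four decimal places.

251.1311

Δt = (9.5 − 4)/9 = 11/18.
Right endpoints: 83/18, 47/9, 35/6, 58/9, 127/18, 23/3, 149/18, 80/9, 9.5.
f(83/18) ≈ 10.0297, f(47/9) ≈ 13.6142, f(35/6) ≈ 18.4796, f(58/9) ≈ 25.0838, f(127/18) ≈ 34.0482, f(23/3) ≈ 46.2163, f(149/18) ≈ 62.7331, f(80/9) ≈ 85.1526, f(9.5) ≈ 115.5843.
Sum = Δt · [f(83/18) + f(47/9) + f(35/6) + ...].
Sum ≈ 251.1311.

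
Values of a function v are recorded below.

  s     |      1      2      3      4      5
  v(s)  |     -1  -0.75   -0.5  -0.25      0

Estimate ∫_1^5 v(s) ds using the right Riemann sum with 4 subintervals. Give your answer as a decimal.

Δs = 1.
Sum = 1·[(-0.75) + (-0.5) + (-0.25) + 0] = -1.5.

-1.5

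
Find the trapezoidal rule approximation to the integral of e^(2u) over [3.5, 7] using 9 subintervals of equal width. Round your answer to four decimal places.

630737.7313

Δu = (7 − 3.5)/9 = 7/18.
f(3.5) ≈ 1096.6332, f(35/9) ≈ 2386.9646, f(77/18) ≈ 5195.5385, f(14/3) ≈ 11308.7646, f(91/18) ≈ 24614.9955, f(49/9) ≈ 53577.7361, f(35/6) ≈ 116618.9040, f(56/9) ≈ 253836.1970, f(119/18) ≈ 552507.4642, f(7) ≈ 1202604.2842.
T_9 = (Δu/2)·[f(u_0) + 2f(u_1) + ... + 2f(u_{8}) + f(u_9)].
Sum ≈ 630737.7313.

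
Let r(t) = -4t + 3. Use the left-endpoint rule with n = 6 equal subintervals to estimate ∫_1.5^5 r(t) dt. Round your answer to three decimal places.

-30.917

Δt = (5 − 1.5)/6 = 7/12.
Left endpoints: 1.5, 25/12, 8/3, 3.25, 23/6, 53/12.
r(1.5) = -3, r(25/12) = -16/3, r(8/3) = -23/3, r(3.25) = -10, r(23/6) = -37/3, r(53/12) = -44/3.
Sum = Δt · [r(1.5) + r(25/12) + r(8/3) + ...].
Sum ≈ -30.917.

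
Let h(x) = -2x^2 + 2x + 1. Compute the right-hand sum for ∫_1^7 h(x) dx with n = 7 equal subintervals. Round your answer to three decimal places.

Δx = (7 − 1)/7 = 6/7.
Right endpoints: 13/7, 19/7, 25/7, 31/7, 37/7, 43/7, 7.
h(13/7) = -107/49, h(19/7) = -407/49, h(25/7) = -851/49, h(31/7) = -1439/49, h(37/7) = -2171/49, h(43/7) = -3047/49, h(7) = -83.
Sum = Δx · [h(13/7) + h(19/7) + h(25/7) + ...].
Sum ≈ -211.469.

-211.469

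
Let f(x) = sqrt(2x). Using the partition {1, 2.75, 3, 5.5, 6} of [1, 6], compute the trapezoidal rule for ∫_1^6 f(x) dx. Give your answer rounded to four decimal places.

12.7917

Subinterval widths: 1.75, 0.25, 2.5, 0.5.
f(1) ≈ 1.4142, f(2.75) ≈ 2.3452, f(3) ≈ 2.4495, f(5.5) ≈ 3.3166, f(6) ≈ 3.4641.
On each subinterval the trapezoid contributes (Δx_i/2)·[f(x_{i-1}) + f(x_i)].
Sum ≈ 12.7917.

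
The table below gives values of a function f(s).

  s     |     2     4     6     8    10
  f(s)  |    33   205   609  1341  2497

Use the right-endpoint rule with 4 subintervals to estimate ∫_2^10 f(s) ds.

9304

Δs = 2.
Sum = 2·[205 + 609 + 1341 + 2497] = 9304.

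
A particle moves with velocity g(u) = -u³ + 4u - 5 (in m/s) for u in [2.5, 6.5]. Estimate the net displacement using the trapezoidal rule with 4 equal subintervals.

Δu = (6.5 − 2.5)/4 = 1.
g(2.5) = -10.625, g(3.5) = -33.875, g(4.5) = -78.125, g(5.5) = -149.375, g(6.5) = -253.625.
T_4 = (Δu/2)·[g(u_0) + 2g(u_1) + 2g(u_2) + 2g(u_3) + g(u_4)].
Sum = -393.5.

-393.5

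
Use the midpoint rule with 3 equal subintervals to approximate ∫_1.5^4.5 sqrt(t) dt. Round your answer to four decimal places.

5.1463

Δt = (4.5 − 1.5)/3 = 1.
Midpoints: 2, 3, 4.
f(2) ≈ 1.4142, f(3) ≈ 1.7321, f(4) ≈ 2.0000.
Sum = Δt · [f(2) + f(3) + f(4)].
Sum ≈ 5.1463.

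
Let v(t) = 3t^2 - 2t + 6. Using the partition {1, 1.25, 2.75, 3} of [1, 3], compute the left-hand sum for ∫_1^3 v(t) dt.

19.828125

Subinterval widths: 0.25, 1.5, 0.25.
Left endpoints: 1, 1.25, 2.75.
v(1) = 7, v(1.25) = 8.1875, v(2.75) = 23.1875.
Sum = Σ Δt_i · v(t_i).
Sum = 19.828125.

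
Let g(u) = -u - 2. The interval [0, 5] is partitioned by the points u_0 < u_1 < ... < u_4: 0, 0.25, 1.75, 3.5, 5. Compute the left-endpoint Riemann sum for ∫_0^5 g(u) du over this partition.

Subinterval widths: 0.25, 1.5, 1.75, 1.5.
Left endpoints: 0, 0.25, 1.75, 3.5.
g(0) = -2, g(0.25) = -2.25, g(1.75) = -3.75, g(3.5) = -5.5.
Sum = Σ Δu_i · g(u_i).
Sum = -18.6875.

-18.6875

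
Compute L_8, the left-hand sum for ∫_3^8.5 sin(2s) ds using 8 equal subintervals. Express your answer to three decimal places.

Δs = (8.5 − 3)/8 = 0.6875.
Left endpoints: 3, 3.6875, 4.375, 5.0625, 5.75, 6.4375, 7.125, 7.8125.
f(3) ≈ -0.279, f(3.6875) ≈ 0.887, f(4.375) ≈ 0.625, f(5.0625) ≈ -0.644, f(5.75) ≈ -0.875, f(6.4375) ≈ 0.304, f(7.125) ≈ 0.994, f(7.8125) ≈ 0.083.
Sum = Δs · [f(3) + f(3.6875) + f(4.375) + ...].
Sum ≈ 0.752.

0.752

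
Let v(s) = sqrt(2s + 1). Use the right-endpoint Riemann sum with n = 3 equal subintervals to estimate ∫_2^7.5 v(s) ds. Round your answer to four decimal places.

Δs = (7.5 − 2)/3 = 11/6.
Right endpoints: 23/6, 17/3, 7.5.
v(23/6) ≈ 2.9439, v(17/3) ≈ 3.5119, v(7.5) ≈ 4.0000.
Sum = Δs · [v(23/6) + v(17/3) + v(7.5)].
Sum ≈ 19.1690.

19.1690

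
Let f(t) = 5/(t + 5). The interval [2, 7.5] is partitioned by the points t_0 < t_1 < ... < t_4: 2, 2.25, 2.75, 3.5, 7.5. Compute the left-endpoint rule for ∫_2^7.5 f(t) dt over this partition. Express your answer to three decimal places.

3.360

Subinterval widths: 0.25, 0.5, 0.75, 4.
Left endpoints: 2, 2.25, 2.75, 3.5.
f(2) = 5/7, f(2.25) = 20/29, f(2.75) = 20/31, f(3.5) = 10/17.
Sum = Σ Δt_i · f(t_i).
Sum ≈ 3.360.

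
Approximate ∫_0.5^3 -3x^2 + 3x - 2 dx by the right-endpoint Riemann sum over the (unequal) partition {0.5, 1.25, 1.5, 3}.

-33.265625

Subinterval widths: 0.75, 0.25, 1.5.
Right endpoints: 1.25, 1.5, 3.
f(1.25) = -2.9375, f(1.5) = -4.25, f(3) = -20.
Sum = Σ Δx_i · f(x_i).
Sum = -33.265625.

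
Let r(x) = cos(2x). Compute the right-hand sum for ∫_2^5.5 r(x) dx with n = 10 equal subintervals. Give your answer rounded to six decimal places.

Δx = (5.5 − 2)/10 = 0.35.
Right endpoints: 2.35, 2.7, 3.05, 3.4, 3.75, 4.1, 4.45, 4.8, 5.15, 5.5.
r(2.35) ≈ -0.012389, r(2.7) ≈ 0.634693, r(3.05) ≈ 0.983268, r(3.4) ≈ 0.869397, r(3.75) ≈ 0.346635, r(4.1) ≈ -0.339155, r(4.45) ≈ -0.865435, r(4.8) ≈ -0.984688, r(5.15) ≈ -0.640826, r(5.5) ≈ 0.004426.
Sum = Δx · [r(2.35) + r(2.7) + r(3.05) + ...].
Sum ≈ -0.001426.

-0.001426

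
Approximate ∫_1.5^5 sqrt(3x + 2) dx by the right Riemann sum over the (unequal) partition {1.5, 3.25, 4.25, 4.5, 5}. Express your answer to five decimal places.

Subinterval widths: 1.75, 1, 0.25, 0.5.
Right endpoints: 3.25, 4.25, 4.5, 5.
f(3.25) ≈ 3.42783, f(4.25) ≈ 3.84057, f(4.5) ≈ 3.93700, f(5) ≈ 4.12311.
Sum = Σ Δx_i · f(x_i).
Sum ≈ 12.88507.

12.88507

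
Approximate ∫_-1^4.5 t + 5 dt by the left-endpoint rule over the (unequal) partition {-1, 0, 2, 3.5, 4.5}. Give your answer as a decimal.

Subinterval widths: 1, 2, 1.5, 1.
Left endpoints: -1, 0, 2, 3.5.
f(-1) = 4, f(0) = 5, f(2) = 7, f(3.5) = 8.5.
Sum = Σ Δt_i · f(t_i).
Sum = 33.

33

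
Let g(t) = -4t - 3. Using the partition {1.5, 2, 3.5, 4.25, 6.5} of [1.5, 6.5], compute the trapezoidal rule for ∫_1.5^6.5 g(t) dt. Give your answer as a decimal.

-95

Subinterval widths: 0.5, 1.5, 0.75, 2.25.
g(1.5) = -9, g(2) = -11, g(3.5) = -17, g(4.25) = -20, g(6.5) = -29.
On each subinterval the trapezoid contributes (Δt_i/2)·[g(t_{i-1}) + g(t_i)].
Sum = -95.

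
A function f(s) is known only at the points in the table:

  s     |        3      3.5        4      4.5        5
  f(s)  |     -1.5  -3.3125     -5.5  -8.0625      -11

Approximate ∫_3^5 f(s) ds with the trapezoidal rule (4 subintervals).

Δs = 0.5.
T_4 = (0.5/2)·[(-1.5) + 2·(-3.3125) + 2·(-5.5) + 2·(-8.0625) + (-11)] = -11.5625.

-11.5625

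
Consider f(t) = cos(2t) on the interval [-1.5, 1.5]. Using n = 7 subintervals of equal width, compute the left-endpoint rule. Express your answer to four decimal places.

0.1324

Δt = (1.5 − (-1.5))/7 = 3/7.
Left endpoints: -1.5, -15/14, -9/14, -3/14, 3/14, 9/14, 15/14.
f(-1.5) ≈ -0.9900, f(-15/14) ≈ -0.5414, f(-9/14) ≈ 0.2812, f(-3/14) ≈ 0.9096, f(3/14) ≈ 0.9096, f(9/14) ≈ 0.2812, f(15/14) ≈ -0.5414.
Sum = Δt · [f(-1.5) + f(-15/14) + f(-9/14) + ...].
Sum ≈ 0.1324.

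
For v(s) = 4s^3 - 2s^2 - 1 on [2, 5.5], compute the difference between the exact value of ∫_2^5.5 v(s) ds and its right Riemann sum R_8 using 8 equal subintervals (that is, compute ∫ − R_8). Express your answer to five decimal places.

-131.89486

Exact integral: ∫_2^5.5 v(s) ds ≈ 789.9791667.
R_8 ≈ 921.8740234.
Error ≈ 789.9791667 − 921.8740234 ≈ -131.89486.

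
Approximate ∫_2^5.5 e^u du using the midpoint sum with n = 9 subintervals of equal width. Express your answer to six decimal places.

235.814096

Δu = (5.5 − 2)/9 = 7/18.
Midpoints: 79/36, 31/12, 107/36, 121/36, 3.75, 149/36, 163/36, 59/12, 191/36.
f(79/36) ≈ 8.975014, f(31/12) ≈ 13.241202, f(107/36) ≈ 19.535283, f(121/36) ≈ 28.821197, f(3.75) ≈ 42.521082, f(149/36) ≈ 62.733079, f(163/36) ≈ 92.552660, f(59/12) ≈ 136.546698, f(191/36) ≈ 201.452890.
Sum = Δu · [f(79/36) + f(31/12) + f(107/36) + ...].
Sum ≈ 235.814096.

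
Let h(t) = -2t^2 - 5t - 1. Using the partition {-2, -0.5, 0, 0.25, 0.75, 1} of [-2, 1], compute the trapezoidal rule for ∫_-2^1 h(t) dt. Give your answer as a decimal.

-2.71875

Subinterval widths: 1.5, 0.5, 0.25, 0.5, 0.25.
h(-2) = 1, h(-0.5) = 1, h(0) = -1, h(0.25) = -2.375, h(0.75) = -5.875, h(1) = -8.
On each subinterval the trapezoid contributes (Δt_i/2)·[h(t_{i-1}) + h(t_i)].
Sum = -2.71875.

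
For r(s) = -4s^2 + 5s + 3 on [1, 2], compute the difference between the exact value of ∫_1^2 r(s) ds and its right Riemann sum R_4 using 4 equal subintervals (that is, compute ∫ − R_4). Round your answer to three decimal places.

Exact integral: ∫_1^2 r(s) ds ≈ 1.16667.
R_4 = 0.25.
Error ≈ 1.16667 − 0.25 ≈ 0.917.

0.917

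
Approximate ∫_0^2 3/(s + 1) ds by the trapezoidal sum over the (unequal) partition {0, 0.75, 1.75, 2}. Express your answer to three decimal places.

3.432

Subinterval widths: 0.75, 1, 0.25.
f(0) = 3, f(0.75) = 12/7, f(1.75) = 12/11, f(2) = 1.
On each subinterval the trapezoid contributes (Δs_i/2)·[f(s_{i-1}) + f(s_i)].
Sum ≈ 3.432.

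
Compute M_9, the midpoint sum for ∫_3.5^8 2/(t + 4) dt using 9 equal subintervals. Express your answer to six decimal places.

0.939782

Δt = (8 − 3.5)/9 = 0.5.
Midpoints: 3.75, 4.25, 4.75, 5.25, 5.75, 6.25, 6.75, 7.25, 7.75.
f(3.75) = 8/31, f(4.25) = 8/33, f(4.75) = 8/35, f(5.25) = 8/37, f(5.75) = 8/39, f(6.25) = 8/41, f(6.75) = 8/43, f(7.25) = 8/45, f(7.75) = 8/47.
Sum = Δt · [f(3.75) + f(4.25) + f(4.75) + ...].
Sum ≈ 0.939782.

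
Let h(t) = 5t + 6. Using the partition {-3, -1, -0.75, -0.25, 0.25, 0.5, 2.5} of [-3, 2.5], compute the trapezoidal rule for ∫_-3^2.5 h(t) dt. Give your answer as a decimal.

26.125

Subinterval widths: 2, 0.25, 0.5, 0.5, 0.25, 2.
h(-3) = -9, h(-1) = 1, h(-0.75) = 2.25, h(-0.25) = 4.75, h(0.25) = 7.25, h(0.5) = 8.5, h(2.5) = 18.5.
On each subinterval the trapezoid contributes (Δt_i/2)·[h(t_{i-1}) + h(t_i)].
Sum = 26.125.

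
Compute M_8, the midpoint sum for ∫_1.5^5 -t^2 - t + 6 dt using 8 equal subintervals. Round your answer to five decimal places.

-30.86084

Δt = (5 − 1.5)/8 = 0.4375.
Midpoints: 1.71875, 2.15625, 2.59375, 3.03125, 3.46875, 3.90625, 4.34375, 4.78125.
f(1.71875) = 1359/1024, f(2.15625) = -825/1024, f(2.59375) = -3401/1024, f(3.03125) = -6369/1024, f(3.46875) = -9729/1024, f(3.90625) = -13481/1024, f(4.34375) = -17625/1024, f(4.78125) = -22161/1024.
Sum = Δt · [f(1.71875) + f(2.15625) + f(2.59375) + ...].
Sum ≈ -30.86084.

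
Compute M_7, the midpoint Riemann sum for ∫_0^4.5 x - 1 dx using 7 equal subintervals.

5.625

Δx = (4.5 − 0)/7 = 9/14.
Midpoints: 9/28, 27/28, 45/28, 2.25, 81/28, 99/28, 117/28.
f(9/28) = -19/28, f(27/28) = -1/28, f(45/28) = 17/28, f(2.25) = 1.25, f(81/28) = 53/28, f(99/28) = 71/28, f(117/28) = 89/28.
Sum = Δx · [f(9/28) + f(27/28) + f(45/28) + ...].
Sum = 5.625.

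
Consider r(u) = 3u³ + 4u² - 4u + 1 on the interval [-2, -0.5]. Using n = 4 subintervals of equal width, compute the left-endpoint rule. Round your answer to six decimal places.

6.799805

Δu = (-0.5 − (-2))/4 = 0.375.
Left endpoints: -2, -1.625, -1.25, -0.875.
r(-2) = 1, r(-1.625) = 2657/512, r(-1.25) = 6.390625, r(-0.875) = 2843/512.
Sum = Δu · [r(-2) + r(-1.625) + r(-1.25) + r(-0.875)].
Sum ≈ 6.799805.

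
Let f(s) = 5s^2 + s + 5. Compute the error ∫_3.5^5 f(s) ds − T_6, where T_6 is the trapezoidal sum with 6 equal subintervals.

Exact integral: ∫_3.5^5 f(s) ds = 150.75.
T_6 = 150.828125.
Error = 150.75 − 150.828125 = -0.078125.

-0.078125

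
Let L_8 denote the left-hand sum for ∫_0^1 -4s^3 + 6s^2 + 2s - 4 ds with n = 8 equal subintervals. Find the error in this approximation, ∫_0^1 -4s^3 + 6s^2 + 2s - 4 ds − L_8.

0.25

Exact integral: ∫_0^1 f(s) ds = -2.
L_8 = -2.25.
Error = -2 − (-2.25) = 0.25.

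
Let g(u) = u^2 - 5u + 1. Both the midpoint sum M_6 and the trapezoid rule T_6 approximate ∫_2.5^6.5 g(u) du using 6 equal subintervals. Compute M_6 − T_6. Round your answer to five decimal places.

-0.44444

M_6 ≈ 0.1851852.
T_6 ≈ 0.6296296.
M_6 − T_6 ≈ -0.44444.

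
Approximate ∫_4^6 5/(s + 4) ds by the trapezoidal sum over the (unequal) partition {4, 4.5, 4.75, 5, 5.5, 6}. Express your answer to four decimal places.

Subinterval widths: 0.5, 0.25, 0.25, 0.5, 0.5.
f(4) = 0.625, f(4.5) = 10/17, f(4.75) = 4/7, f(5) = 5/9, f(5.5) = 10/19, f(6) = 0.5.
On each subinterval the trapezoid contributes (Δs_i/2)·[f(s_{i-1}) + f(s_i)].
Sum ≈ 1.1162.

1.1162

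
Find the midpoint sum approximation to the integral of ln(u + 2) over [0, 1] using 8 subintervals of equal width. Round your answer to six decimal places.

0.909651

Δu = (1 − 0)/8 = 0.125.
Midpoints: 0.0625, 0.1875, 0.3125, 0.4375, 0.5625, 0.6875, 0.8125, 0.9375.
f(0.0625) ≈ 0.723919, f(0.1875) ≈ 0.782759, f(0.3125) ≈ 0.838329, f(0.4375) ≈ 0.890973, f(0.5625) ≈ 0.940983, f(0.6875) ≈ 0.988611, f(0.8125) ≈ 1.034074, f(0.9375) ≈ 1.077559.
Sum = Δu · [f(0.0625) + f(0.1875) + f(0.3125) + ...].
Sum ≈ 0.909651.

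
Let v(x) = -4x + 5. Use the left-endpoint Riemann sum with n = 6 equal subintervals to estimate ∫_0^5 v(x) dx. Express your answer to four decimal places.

Δx = (5 − 0)/6 = 5/6.
Left endpoints: 0, 5/6, 5/3, 2.5, 10/3, 25/6.
v(0) = 5, v(5/6) = 5/3, v(5/3) = -5/3, v(2.5) = -5, v(10/3) = -25/3, v(25/6) = -35/3.
Sum = Δx · [v(0) + v(5/6) + v(5/3) + ...].
Sum ≈ -16.6667.

-16.6667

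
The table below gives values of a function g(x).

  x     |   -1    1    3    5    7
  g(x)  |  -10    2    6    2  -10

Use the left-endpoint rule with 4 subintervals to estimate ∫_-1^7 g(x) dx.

Δx = 2.
Sum = 2·[(-10) + 2 + 6 + 2] = 0.

0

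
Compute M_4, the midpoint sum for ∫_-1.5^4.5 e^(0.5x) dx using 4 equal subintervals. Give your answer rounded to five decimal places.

17.61497

Δx = (4.5 − (-1.5))/4 = 1.5.
Midpoints: -0.75, 0.75, 2.25, 3.75.
f(-0.75) ≈ 0.68729, f(0.75) ≈ 1.45499, f(2.25) ≈ 3.08022, f(3.75) ≈ 6.52082.
Sum = Δx · [f(-0.75) + f(0.75) + f(2.25) + f(3.75)].
Sum ≈ 17.61497.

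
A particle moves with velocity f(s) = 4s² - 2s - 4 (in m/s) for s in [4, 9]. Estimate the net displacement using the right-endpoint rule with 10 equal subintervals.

865

Δs = (9 − 4)/10 = 0.5.
Right endpoints: 4.5, 5, 5.5, 6, 6.5, 7, 7.5, 8, 8.5, 9.
f(4.5) = 68, f(5) = 86, f(5.5) = 106, f(6) = 128, f(6.5) = 152, f(7) = 178, f(7.5) = 206, f(8) = 236, f(8.5) = 268, f(9) = 302.
Sum = Δs · [f(4.5) + f(5) + f(5.5) + ...].
Sum = 865.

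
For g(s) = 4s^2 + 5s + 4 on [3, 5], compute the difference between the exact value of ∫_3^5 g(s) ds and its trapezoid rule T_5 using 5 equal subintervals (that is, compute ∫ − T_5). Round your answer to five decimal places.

-0.21333

Exact integral: ∫_3^5 g(s) ds ≈ 178.6666667.
T_5 = 178.88.
Error ≈ 178.6666667 − 178.88 ≈ -0.21333.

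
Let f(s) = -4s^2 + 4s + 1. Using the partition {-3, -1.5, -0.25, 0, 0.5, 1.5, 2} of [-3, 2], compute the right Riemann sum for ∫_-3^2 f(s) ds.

-25.5625

Subinterval widths: 1.5, 1.25, 0.25, 0.5, 1, 0.5.
Right endpoints: -1.5, -0.25, 0, 0.5, 1.5, 2.
f(-1.5) = -14, f(-0.25) = -0.25, f(0) = 1, f(0.5) = 2, f(1.5) = -2, f(2) = -7.
Sum = Σ Δs_i · f(s_i).
Sum = -25.5625.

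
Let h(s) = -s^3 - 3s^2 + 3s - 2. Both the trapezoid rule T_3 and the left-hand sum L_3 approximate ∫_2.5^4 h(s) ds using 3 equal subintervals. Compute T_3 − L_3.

T_3 = -91.78125.
L_3 = -73.5.
T_3 − L_3 = -18.28125.

-18.28125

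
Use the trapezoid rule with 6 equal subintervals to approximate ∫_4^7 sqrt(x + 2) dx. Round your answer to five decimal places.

8.20126

Δx = (7 − 4)/6 = 0.5.
f(4) ≈ 2.44949, f(4.5) ≈ 2.54951, f(5) ≈ 2.64575, f(5.5) ≈ 2.73861, f(6) ≈ 2.82843, f(6.5) ≈ 2.91548, f(7) ≈ 3.00000.
T_6 = (Δx/2)·[f(x_0) + 2f(x_1) + ... + 2f(x_{5}) + f(x_6)].
Sum ≈ 8.20126.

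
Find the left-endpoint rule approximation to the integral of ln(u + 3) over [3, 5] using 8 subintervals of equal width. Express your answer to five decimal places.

3.84880

Δu = (5 − 3)/8 = 0.25.
Left endpoints: 3, 3.25, 3.5, 3.75, 4, 4.25, 4.5, 4.75.
f(3) ≈ 1.79176, f(3.25) ≈ 1.83258, f(3.5) ≈ 1.87180, f(3.75) ≈ 1.90954, f(4) ≈ 1.94591, f(4.25) ≈ 1.98100, f(4.5) ≈ 2.01490, f(4.75) ≈ 2.04769.
Sum = Δu · [f(3) + f(3.25) + f(3.5) + ...].
Sum ≈ 3.84880.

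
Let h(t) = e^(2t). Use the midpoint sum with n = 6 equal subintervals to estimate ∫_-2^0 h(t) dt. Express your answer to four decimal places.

Δt = (0 − (-2))/6 = 1/3.
Midpoints: -11/6, -1.5, -7/6, -5/6, -0.5, -1/6.
h(-11/6) ≈ 0.0256, h(-1.5) ≈ 0.0498, h(-7/6) ≈ 0.0970, h(-5/6) ≈ 0.1889, h(-0.5) ≈ 0.3679, h(-1/6) ≈ 0.7165.
Sum = Δt · [h(-11/6) + h(-1.5) + h(-7/6) + ...].
Sum ≈ 0.4819.

0.4819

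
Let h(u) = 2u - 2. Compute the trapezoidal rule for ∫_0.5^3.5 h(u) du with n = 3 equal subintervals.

6

Δu = (3.5 − 0.5)/3 = 1.
h(0.5) = -1, h(1.5) = 1, h(2.5) = 3, h(3.5) = 5.
T_3 = (Δu/2)·[h(u_0) + 2h(u_1) + 2h(u_2) + h(u_3)].
Sum = 6.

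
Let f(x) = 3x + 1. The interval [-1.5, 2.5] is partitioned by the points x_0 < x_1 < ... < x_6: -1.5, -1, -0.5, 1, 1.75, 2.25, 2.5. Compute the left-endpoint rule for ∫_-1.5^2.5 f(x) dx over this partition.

Subinterval widths: 0.5, 0.5, 1.5, 0.75, 0.5, 0.25.
Left endpoints: -1.5, -1, -0.5, 1, 1.75, 2.25.
f(-1.5) = -3.5, f(-1) = -2, f(-0.5) = -0.5, f(1) = 4, f(1.75) = 6.25, f(2.25) = 7.75.
Sum = Σ Δx_i · f(x_i).
Sum = 4.5625.

4.5625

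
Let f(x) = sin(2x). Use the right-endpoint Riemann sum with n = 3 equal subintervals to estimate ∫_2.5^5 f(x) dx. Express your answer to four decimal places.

Δx = (5 − 2.5)/3 = 5/6.
Right endpoints: 10/3, 25/6, 5.
f(10/3) ≈ 0.3742, f(25/6) ≈ 0.8873, f(5) ≈ -0.5440.
Sum = Δx · [f(10/3) + f(25/6) + f(5)].
Sum ≈ 0.5979.

0.5979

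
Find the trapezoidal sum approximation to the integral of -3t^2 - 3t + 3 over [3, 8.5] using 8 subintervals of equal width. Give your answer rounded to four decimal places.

-666.7998

Δt = (8.5 − 3)/8 = 0.6875.
f(3) = -33, f(3.6875) = -48.85546875, f(4.375) = -67.546875, f(5.0625) = -89.07421875, f(5.75) = -113.4375, f(6.4375) = -140.63671875, f(7.125) = -170.671875, f(7.8125) = -203.54296875, f(8.5) = -239.25.
T_8 = (Δt/2)·[f(t_0) + 2f(t_1) + ... + 2f(t_{7}) + f(t_8)].
Sum ≈ -666.7998.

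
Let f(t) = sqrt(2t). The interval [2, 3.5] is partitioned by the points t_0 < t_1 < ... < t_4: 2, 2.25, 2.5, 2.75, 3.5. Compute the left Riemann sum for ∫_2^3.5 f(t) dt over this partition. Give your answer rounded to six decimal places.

Subinterval widths: 0.25, 0.25, 0.25, 0.75.
Left endpoints: 2, 2.25, 2.5, 2.75.
f(2) ≈ 2.000000, f(2.25) ≈ 2.121320, f(2.5) ≈ 2.236068, f(2.75) ≈ 2.345208.
Sum = Σ Δt_i · f(t_i).
Sum ≈ 3.348253.

3.348253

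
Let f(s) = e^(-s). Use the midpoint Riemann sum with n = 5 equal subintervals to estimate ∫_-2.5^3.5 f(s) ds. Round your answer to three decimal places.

11.453

Δs = (3.5 − (-2.5))/5 = 1.2.
Midpoints: -1.9, -0.7, 0.5, 1.7, 2.9.
f(-1.9) ≈ 6.686, f(-0.7) ≈ 2.014, f(0.5) ≈ 0.607, f(1.7) ≈ 0.183, f(2.9) ≈ 0.055.
Sum = Δs · [f(-1.9) + f(-0.7) + f(0.5) + f(1.7) + f(2.9)].
Sum ≈ 11.453.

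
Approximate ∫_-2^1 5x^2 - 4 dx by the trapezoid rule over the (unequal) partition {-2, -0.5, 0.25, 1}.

6.515625

Subinterval widths: 1.5, 0.75, 0.75.
f(-2) = 16, f(-0.5) = -2.75, f(0.25) = -3.6875, f(1) = 1.
On each subinterval the trapezoid contributes (Δx_i/2)·[f(x_{i-1}) + f(x_i)].
Sum = 6.515625.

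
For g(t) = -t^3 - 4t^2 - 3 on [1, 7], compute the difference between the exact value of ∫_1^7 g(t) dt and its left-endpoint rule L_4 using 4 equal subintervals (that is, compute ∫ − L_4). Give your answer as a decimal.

Exact integral: ∫_1^7 g(t) dt = -1074.
L_4 = -709.5.
Error = -1074 − (-709.5) = -364.5.

-364.5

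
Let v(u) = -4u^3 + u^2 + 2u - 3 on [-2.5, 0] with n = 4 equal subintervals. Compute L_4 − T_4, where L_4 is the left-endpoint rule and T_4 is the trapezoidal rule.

19.921875

L_4 = 53.046875.
T_4 = 33.125.
L_4 − T_4 = 19.921875.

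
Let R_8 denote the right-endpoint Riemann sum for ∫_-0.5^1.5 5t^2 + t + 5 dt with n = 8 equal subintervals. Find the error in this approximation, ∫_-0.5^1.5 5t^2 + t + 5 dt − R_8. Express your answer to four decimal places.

-1.6042

Exact integral: ∫_-0.5^1.5 f(t) dt ≈ 16.833333.
R_8 = 18.4375.
Error ≈ 16.833333 − 18.4375 ≈ -1.6042.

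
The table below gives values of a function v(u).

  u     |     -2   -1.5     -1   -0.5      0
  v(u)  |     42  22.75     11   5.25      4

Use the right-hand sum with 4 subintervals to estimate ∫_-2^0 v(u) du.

Δu = 0.5.
Sum = 0.5·[22.75 + 11 + 5.25 + 4] = 21.5.

21.5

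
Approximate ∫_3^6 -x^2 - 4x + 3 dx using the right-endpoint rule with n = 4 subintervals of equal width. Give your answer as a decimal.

-122.90625

Δx = (6 − 3)/4 = 0.75.
Right endpoints: 3.75, 4.5, 5.25, 6.
f(3.75) = -26.0625, f(4.5) = -35.25, f(5.25) = -45.5625, f(6) = -57.
Sum = Δx · [f(3.75) + f(4.5) + f(5.25) + f(6)].
Sum = -122.90625.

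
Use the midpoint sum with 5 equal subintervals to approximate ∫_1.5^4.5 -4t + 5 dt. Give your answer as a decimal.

Δt = (4.5 − 1.5)/5 = 0.6.
Midpoints: 1.8, 2.4, 3, 3.6, 4.2.
f(1.8) = -2.2, f(2.4) = -4.6, f(3) = -7, f(3.6) = -9.4, f(4.2) = -11.8.
Sum = Δt · [f(1.8) + f(2.4) + f(3) + f(3.6) + f(4.2)].
Sum = -21.

-21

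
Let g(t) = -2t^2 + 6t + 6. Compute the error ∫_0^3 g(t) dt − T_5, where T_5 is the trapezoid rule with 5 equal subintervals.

Exact integral: ∫_0^3 g(t) dt = 27.
T_5 = 26.64.
Error = 27 − 26.64 = 0.36.

0.36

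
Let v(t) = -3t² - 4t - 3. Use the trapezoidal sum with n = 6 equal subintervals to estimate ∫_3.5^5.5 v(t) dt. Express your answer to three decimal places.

-165.611

Δt = (5.5 − 3.5)/6 = 1/3.
v(3.5) = -53.75, v(23/6) = -749/12, v(25/6) = -71.75, v(4.5) = -81.75, v(29/6) = -1109/12, v(31/6) = -103.75, v(5.5) = -115.75.
T_6 = (Δt/2)·[v(t_0) + 2v(t_1) + ... + 2v(t_{5}) + v(t_6)].
Sum ≈ -165.611.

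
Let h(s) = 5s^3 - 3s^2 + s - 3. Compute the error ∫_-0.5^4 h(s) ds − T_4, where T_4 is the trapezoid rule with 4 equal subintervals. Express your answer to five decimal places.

Exact integral: ∫_-0.5^4 h(s) ds = 250.171875.
T_4 ≈ 272.2412109.
Error ≈ 250.171875 − 272.2412109 ≈ -22.06934.

-22.06934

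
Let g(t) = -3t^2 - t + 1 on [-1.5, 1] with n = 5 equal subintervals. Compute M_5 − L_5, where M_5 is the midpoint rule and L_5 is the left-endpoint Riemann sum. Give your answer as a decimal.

0.78125

M_5 = -1.09375.
L_5 = -1.875.
M_5 − L_5 = 0.78125.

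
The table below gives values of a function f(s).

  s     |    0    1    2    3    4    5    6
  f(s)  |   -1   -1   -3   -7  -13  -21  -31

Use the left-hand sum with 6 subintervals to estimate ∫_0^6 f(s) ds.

Δs = 1.
Sum = 1·[(-1) + (-1) + (-3) + (-7) + (-13) + (-21)] = -46.

-46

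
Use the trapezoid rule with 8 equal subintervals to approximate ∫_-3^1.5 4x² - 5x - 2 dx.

49.32421875

Δx = (1.5 − (-3))/8 = 0.5625.
f(-3) = 49, f(-2.4375) = 33.953125, f(-1.875) = 21.4375, f(-1.3125) = 11.453125, f(-0.75) = 4, f(-0.1875) = -0.921875, f(0.375) = -3.3125, f(0.9375) = -3.171875, f(1.5) = -0.5.
T_8 = (Δx/2)·[f(x_0) + 2f(x_1) + ... + 2f(x_{7}) + f(x_8)].
Sum = 49.32421875.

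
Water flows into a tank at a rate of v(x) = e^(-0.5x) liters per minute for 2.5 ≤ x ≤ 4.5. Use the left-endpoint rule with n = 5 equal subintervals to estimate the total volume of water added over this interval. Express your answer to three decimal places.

Δx = (4.5 − 2.5)/5 = 0.4.
Left endpoints: 2.5, 2.9, 3.3, 3.7, 4.1.
v(2.5) ≈ 0.287, v(2.9) ≈ 0.235, v(3.3) ≈ 0.192, v(3.7) ≈ 0.157, v(4.1) ≈ 0.129.
Sum = Δx · [v(2.5) + v(2.9) + v(3.3) + v(3.7) + v(4.1)].
Sum ≈ 0.400.

0.400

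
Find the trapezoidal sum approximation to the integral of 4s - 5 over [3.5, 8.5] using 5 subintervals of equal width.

Δs = (8.5 − 3.5)/5 = 1.
f(3.5) = 9, f(4.5) = 13, f(5.5) = 17, f(6.5) = 21, f(7.5) = 25, f(8.5) = 29.
T_5 = (Δs/2)·[f(s_0) + 2f(s_1) + ... + 2f(s_{4}) + f(s_5)].
Sum = 95.

95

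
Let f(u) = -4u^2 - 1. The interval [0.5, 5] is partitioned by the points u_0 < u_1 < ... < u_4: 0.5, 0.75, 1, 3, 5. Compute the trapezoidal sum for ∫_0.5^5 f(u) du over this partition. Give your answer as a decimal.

-181.6875

Subinterval widths: 0.25, 0.25, 2, 2.
f(0.5) = -2, f(0.75) = -3.25, f(1) = -5, f(3) = -37, f(5) = -101.
On each subinterval the trapezoid contributes (Δu_i/2)·[f(u_{i-1}) + f(u_i)].
Sum = -181.6875.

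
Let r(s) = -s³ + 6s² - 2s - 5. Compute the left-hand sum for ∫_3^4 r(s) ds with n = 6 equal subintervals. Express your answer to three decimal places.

Δs = (4 − 3)/6 = 1/6.
Left endpoints: 3, 19/6, 10/3, 3.5, 11/3, 23/6.
r(3) = 16, r(19/6) = 3689/216, r(10/3) = 485/27, r(3.5) = 18.625, r(11/3) = 514/27, r(23/6) = 4141/216.
Sum = Δs · [r(3) + r(19/6) + r(10/3) + ...].
Sum ≈ 17.979.

17.979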